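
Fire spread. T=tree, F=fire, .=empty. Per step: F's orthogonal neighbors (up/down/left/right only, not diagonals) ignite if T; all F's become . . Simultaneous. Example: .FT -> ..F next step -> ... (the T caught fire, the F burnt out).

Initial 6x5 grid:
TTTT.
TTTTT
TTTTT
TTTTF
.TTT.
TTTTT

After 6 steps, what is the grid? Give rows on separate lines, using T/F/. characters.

Step 1: 2 trees catch fire, 1 burn out
  TTTT.
  TTTTT
  TTTTF
  TTTF.
  .TTT.
  TTTTT
Step 2: 4 trees catch fire, 2 burn out
  TTTT.
  TTTTF
  TTTF.
  TTF..
  .TTF.
  TTTTT
Step 3: 5 trees catch fire, 4 burn out
  TTTT.
  TTTF.
  TTF..
  TF...
  .TF..
  TTTFT
Step 4: 7 trees catch fire, 5 burn out
  TTTF.
  TTF..
  TF...
  F....
  .F...
  TTF.F
Step 5: 4 trees catch fire, 7 burn out
  TTF..
  TF...
  F....
  .....
  .....
  TF...
Step 6: 3 trees catch fire, 4 burn out
  TF...
  F....
  .....
  .....
  .....
  F....

TF...
F....
.....
.....
.....
F....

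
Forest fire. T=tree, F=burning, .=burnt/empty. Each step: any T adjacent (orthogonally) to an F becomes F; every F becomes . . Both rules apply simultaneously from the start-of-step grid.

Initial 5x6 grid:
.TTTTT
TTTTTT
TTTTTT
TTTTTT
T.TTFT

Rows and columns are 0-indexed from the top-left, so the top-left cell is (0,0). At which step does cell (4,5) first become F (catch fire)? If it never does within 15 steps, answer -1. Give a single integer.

Step 1: cell (4,5)='F' (+3 fires, +1 burnt)
  -> target ignites at step 1
Step 2: cell (4,5)='.' (+4 fires, +3 burnt)
Step 3: cell (4,5)='.' (+4 fires, +4 burnt)
Step 4: cell (4,5)='.' (+5 fires, +4 burnt)
Step 5: cell (4,5)='.' (+5 fires, +5 burnt)
Step 6: cell (4,5)='.' (+4 fires, +5 burnt)
Step 7: cell (4,5)='.' (+2 fires, +4 burnt)
Step 8: cell (4,5)='.' (+0 fires, +2 burnt)
  fire out at step 8

1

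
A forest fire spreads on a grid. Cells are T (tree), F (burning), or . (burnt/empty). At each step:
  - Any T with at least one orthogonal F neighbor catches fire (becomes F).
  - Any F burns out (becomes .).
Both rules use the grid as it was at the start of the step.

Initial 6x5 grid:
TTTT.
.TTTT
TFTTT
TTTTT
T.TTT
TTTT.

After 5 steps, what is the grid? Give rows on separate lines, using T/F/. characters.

Step 1: 4 trees catch fire, 1 burn out
  TTTT.
  .FTTT
  F.FTT
  TFTTT
  T.TTT
  TTTT.
Step 2: 5 trees catch fire, 4 burn out
  TFTT.
  ..FTT
  ...FT
  F.FTT
  T.TTT
  TTTT.
Step 3: 7 trees catch fire, 5 burn out
  F.FT.
  ...FT
  ....F
  ...FT
  F.FTT
  TTTT.
Step 4: 6 trees catch fire, 7 burn out
  ...F.
  ....F
  .....
  ....F
  ...FT
  FTFT.
Step 5: 3 trees catch fire, 6 burn out
  .....
  .....
  .....
  .....
  ....F
  .F.F.

.....
.....
.....
.....
....F
.F.F.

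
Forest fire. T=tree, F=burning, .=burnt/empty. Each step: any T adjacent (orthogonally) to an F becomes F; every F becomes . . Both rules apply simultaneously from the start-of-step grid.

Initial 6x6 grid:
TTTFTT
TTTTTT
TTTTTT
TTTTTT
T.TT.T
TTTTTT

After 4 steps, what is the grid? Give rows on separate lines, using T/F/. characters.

Step 1: 3 trees catch fire, 1 burn out
  TTF.FT
  TTTFTT
  TTTTTT
  TTTTTT
  T.TT.T
  TTTTTT
Step 2: 5 trees catch fire, 3 burn out
  TF...F
  TTF.FT
  TTTFTT
  TTTTTT
  T.TT.T
  TTTTTT
Step 3: 6 trees catch fire, 5 burn out
  F.....
  TF...F
  TTF.FT
  TTTFTT
  T.TT.T
  TTTTTT
Step 4: 6 trees catch fire, 6 burn out
  ......
  F.....
  TF...F
  TTF.FT
  T.TF.T
  TTTTTT

......
F.....
TF...F
TTF.FT
T.TF.T
TTTTTT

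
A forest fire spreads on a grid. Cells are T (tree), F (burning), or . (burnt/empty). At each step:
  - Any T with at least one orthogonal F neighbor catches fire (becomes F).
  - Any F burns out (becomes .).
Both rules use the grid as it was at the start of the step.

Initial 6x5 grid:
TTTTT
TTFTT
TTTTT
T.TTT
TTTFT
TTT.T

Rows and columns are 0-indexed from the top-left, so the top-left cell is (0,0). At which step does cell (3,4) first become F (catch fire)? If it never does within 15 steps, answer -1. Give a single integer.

Step 1: cell (3,4)='T' (+7 fires, +2 burnt)
Step 2: cell (3,4)='F' (+11 fires, +7 burnt)
  -> target ignites at step 2
Step 3: cell (3,4)='.' (+6 fires, +11 burnt)
Step 4: cell (3,4)='.' (+2 fires, +6 burnt)
Step 5: cell (3,4)='.' (+0 fires, +2 burnt)
  fire out at step 5

2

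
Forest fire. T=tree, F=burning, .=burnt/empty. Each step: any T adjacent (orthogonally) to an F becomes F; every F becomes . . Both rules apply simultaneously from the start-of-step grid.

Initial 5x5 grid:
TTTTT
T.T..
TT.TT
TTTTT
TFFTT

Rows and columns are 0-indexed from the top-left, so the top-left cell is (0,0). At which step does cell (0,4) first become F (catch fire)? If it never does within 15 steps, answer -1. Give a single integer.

Step 1: cell (0,4)='T' (+4 fires, +2 burnt)
Step 2: cell (0,4)='T' (+4 fires, +4 burnt)
Step 3: cell (0,4)='T' (+3 fires, +4 burnt)
Step 4: cell (0,4)='T' (+2 fires, +3 burnt)
Step 5: cell (0,4)='T' (+1 fires, +2 burnt)
Step 6: cell (0,4)='T' (+1 fires, +1 burnt)
Step 7: cell (0,4)='T' (+1 fires, +1 burnt)
Step 8: cell (0,4)='T' (+2 fires, +1 burnt)
Step 9: cell (0,4)='F' (+1 fires, +2 burnt)
  -> target ignites at step 9
Step 10: cell (0,4)='.' (+0 fires, +1 burnt)
  fire out at step 10

9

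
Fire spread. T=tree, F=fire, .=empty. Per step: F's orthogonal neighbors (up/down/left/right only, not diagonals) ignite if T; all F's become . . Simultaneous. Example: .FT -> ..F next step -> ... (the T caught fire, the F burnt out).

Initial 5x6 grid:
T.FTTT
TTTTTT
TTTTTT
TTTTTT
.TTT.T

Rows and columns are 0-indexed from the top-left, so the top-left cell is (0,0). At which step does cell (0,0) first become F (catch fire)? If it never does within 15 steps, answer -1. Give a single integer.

Step 1: cell (0,0)='T' (+2 fires, +1 burnt)
Step 2: cell (0,0)='T' (+4 fires, +2 burnt)
Step 3: cell (0,0)='T' (+6 fires, +4 burnt)
Step 4: cell (0,0)='F' (+7 fires, +6 burnt)
  -> target ignites at step 4
Step 5: cell (0,0)='.' (+5 fires, +7 burnt)
Step 6: cell (0,0)='.' (+1 fires, +5 burnt)
Step 7: cell (0,0)='.' (+1 fires, +1 burnt)
Step 8: cell (0,0)='.' (+0 fires, +1 burnt)
  fire out at step 8

4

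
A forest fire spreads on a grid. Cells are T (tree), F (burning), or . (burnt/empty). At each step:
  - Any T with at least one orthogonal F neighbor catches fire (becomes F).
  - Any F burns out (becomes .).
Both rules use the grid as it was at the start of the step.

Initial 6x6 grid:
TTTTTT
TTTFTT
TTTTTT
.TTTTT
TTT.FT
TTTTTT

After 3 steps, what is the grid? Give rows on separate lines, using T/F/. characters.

Step 1: 7 trees catch fire, 2 burn out
  TTTFTT
  TTF.FT
  TTTFTT
  .TTTFT
  TTT..F
  TTTTFT
Step 2: 10 trees catch fire, 7 burn out
  TTF.FT
  TF...F
  TTF.FT
  .TTF.F
  TTT...
  TTTF.F
Step 3: 7 trees catch fire, 10 burn out
  TF...F
  F.....
  TF...F
  .TF...
  TTT...
  TTF...

TF...F
F.....
TF...F
.TF...
TTT...
TTF...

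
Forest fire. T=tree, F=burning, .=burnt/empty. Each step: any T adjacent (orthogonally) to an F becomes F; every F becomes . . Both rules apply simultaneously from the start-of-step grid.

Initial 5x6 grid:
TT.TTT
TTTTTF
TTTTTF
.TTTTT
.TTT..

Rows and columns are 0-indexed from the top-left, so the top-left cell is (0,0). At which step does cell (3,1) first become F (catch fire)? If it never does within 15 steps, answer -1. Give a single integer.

Step 1: cell (3,1)='T' (+4 fires, +2 burnt)
Step 2: cell (3,1)='T' (+4 fires, +4 burnt)
Step 3: cell (3,1)='T' (+4 fires, +4 burnt)
Step 4: cell (3,1)='T' (+4 fires, +4 burnt)
Step 5: cell (3,1)='F' (+5 fires, +4 burnt)
  -> target ignites at step 5
Step 6: cell (3,1)='.' (+2 fires, +5 burnt)
Step 7: cell (3,1)='.' (+0 fires, +2 burnt)
  fire out at step 7

5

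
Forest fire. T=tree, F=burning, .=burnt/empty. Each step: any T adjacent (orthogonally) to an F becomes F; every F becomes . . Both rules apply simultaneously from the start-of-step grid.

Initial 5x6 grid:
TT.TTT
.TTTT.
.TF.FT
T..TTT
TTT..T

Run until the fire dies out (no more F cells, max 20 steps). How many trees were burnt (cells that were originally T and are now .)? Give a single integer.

Answer: 15

Derivation:
Step 1: +5 fires, +2 burnt (F count now 5)
Step 2: +5 fires, +5 burnt (F count now 5)
Step 3: +4 fires, +5 burnt (F count now 4)
Step 4: +1 fires, +4 burnt (F count now 1)
Step 5: +0 fires, +1 burnt (F count now 0)
Fire out after step 5
Initially T: 19, now '.': 26
Total burnt (originally-T cells now '.'): 15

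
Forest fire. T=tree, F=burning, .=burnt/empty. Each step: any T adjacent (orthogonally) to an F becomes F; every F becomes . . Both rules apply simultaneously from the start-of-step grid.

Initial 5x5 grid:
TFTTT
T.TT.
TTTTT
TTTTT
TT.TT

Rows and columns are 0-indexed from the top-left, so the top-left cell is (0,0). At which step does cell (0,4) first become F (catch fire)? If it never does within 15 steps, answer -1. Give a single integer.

Step 1: cell (0,4)='T' (+2 fires, +1 burnt)
Step 2: cell (0,4)='T' (+3 fires, +2 burnt)
Step 3: cell (0,4)='F' (+4 fires, +3 burnt)
  -> target ignites at step 3
Step 4: cell (0,4)='.' (+4 fires, +4 burnt)
Step 5: cell (0,4)='.' (+4 fires, +4 burnt)
Step 6: cell (0,4)='.' (+3 fires, +4 burnt)
Step 7: cell (0,4)='.' (+1 fires, +3 burnt)
Step 8: cell (0,4)='.' (+0 fires, +1 burnt)
  fire out at step 8

3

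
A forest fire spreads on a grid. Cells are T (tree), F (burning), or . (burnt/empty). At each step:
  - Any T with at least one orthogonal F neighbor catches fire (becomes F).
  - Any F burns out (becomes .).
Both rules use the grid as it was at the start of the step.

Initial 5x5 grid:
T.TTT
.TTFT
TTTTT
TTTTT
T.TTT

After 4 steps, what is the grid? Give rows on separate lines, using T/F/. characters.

Step 1: 4 trees catch fire, 1 burn out
  T.TFT
  .TF.F
  TTTFT
  TTTTT
  T.TTT
Step 2: 6 trees catch fire, 4 burn out
  T.F.F
  .F...
  TTF.F
  TTTFT
  T.TTT
Step 3: 4 trees catch fire, 6 burn out
  T....
  .....
  TF...
  TTF.F
  T.TFT
Step 4: 4 trees catch fire, 4 burn out
  T....
  .....
  F....
  TF...
  T.F.F

T....
.....
F....
TF...
T.F.F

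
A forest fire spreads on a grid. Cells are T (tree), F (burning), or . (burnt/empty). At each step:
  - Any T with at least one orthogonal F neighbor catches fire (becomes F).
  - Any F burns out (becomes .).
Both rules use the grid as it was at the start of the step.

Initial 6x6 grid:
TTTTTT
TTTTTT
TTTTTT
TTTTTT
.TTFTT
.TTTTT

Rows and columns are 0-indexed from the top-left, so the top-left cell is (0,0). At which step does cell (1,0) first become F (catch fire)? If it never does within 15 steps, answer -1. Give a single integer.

Step 1: cell (1,0)='T' (+4 fires, +1 burnt)
Step 2: cell (1,0)='T' (+7 fires, +4 burnt)
Step 3: cell (1,0)='T' (+7 fires, +7 burnt)
Step 4: cell (1,0)='T' (+6 fires, +7 burnt)
Step 5: cell (1,0)='T' (+5 fires, +6 burnt)
Step 6: cell (1,0)='F' (+3 fires, +5 burnt)
  -> target ignites at step 6
Step 7: cell (1,0)='.' (+1 fires, +3 burnt)
Step 8: cell (1,0)='.' (+0 fires, +1 burnt)
  fire out at step 8

6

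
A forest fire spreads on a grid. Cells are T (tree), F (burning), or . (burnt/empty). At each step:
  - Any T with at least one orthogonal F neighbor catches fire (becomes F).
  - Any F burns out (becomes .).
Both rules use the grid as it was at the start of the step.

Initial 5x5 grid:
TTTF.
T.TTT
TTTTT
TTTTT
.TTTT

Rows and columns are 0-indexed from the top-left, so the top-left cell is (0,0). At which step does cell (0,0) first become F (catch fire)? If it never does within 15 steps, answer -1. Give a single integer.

Step 1: cell (0,0)='T' (+2 fires, +1 burnt)
Step 2: cell (0,0)='T' (+4 fires, +2 burnt)
Step 3: cell (0,0)='F' (+4 fires, +4 burnt)
  -> target ignites at step 3
Step 4: cell (0,0)='.' (+5 fires, +4 burnt)
Step 5: cell (0,0)='.' (+4 fires, +5 burnt)
Step 6: cell (0,0)='.' (+2 fires, +4 burnt)
Step 7: cell (0,0)='.' (+0 fires, +2 burnt)
  fire out at step 7

3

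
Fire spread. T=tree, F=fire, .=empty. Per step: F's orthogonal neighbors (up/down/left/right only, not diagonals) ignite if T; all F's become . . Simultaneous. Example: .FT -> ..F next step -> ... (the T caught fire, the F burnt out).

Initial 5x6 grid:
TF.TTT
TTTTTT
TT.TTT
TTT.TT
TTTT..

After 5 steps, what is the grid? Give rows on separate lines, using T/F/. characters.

Step 1: 2 trees catch fire, 1 burn out
  F..TTT
  TFTTTT
  TT.TTT
  TTT.TT
  TTTT..
Step 2: 3 trees catch fire, 2 burn out
  ...TTT
  F.FTTT
  TF.TTT
  TTT.TT
  TTTT..
Step 3: 3 trees catch fire, 3 burn out
  ...TTT
  ...FTT
  F..TTT
  TFT.TT
  TTTT..
Step 4: 6 trees catch fire, 3 burn out
  ...FTT
  ....FT
  ...FTT
  F.F.TT
  TFTT..
Step 5: 5 trees catch fire, 6 burn out
  ....FT
  .....F
  ....FT
  ....TT
  F.FT..

....FT
.....F
....FT
....TT
F.FT..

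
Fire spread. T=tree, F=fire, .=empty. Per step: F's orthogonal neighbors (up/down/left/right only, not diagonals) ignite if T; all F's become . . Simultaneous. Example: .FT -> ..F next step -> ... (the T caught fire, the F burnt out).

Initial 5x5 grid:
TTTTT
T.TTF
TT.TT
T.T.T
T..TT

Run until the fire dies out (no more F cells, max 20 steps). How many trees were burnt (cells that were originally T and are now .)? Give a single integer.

Step 1: +3 fires, +1 burnt (F count now 3)
Step 2: +4 fires, +3 burnt (F count now 4)
Step 3: +2 fires, +4 burnt (F count now 2)
Step 4: +2 fires, +2 burnt (F count now 2)
Step 5: +1 fires, +2 burnt (F count now 1)
Step 6: +1 fires, +1 burnt (F count now 1)
Step 7: +1 fires, +1 burnt (F count now 1)
Step 8: +2 fires, +1 burnt (F count now 2)
Step 9: +1 fires, +2 burnt (F count now 1)
Step 10: +0 fires, +1 burnt (F count now 0)
Fire out after step 10
Initially T: 18, now '.': 24
Total burnt (originally-T cells now '.'): 17

Answer: 17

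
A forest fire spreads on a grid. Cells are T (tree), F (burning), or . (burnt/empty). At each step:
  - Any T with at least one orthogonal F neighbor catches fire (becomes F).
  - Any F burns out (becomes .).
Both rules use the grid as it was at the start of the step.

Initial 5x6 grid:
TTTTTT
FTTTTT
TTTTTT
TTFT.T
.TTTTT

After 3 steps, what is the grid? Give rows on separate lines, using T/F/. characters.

Step 1: 7 trees catch fire, 2 burn out
  FTTTTT
  .FTTTT
  FTFTTT
  TF.F.T
  .TFTTT
Step 2: 7 trees catch fire, 7 burn out
  .FTTTT
  ..FTTT
  .F.FTT
  F....T
  .F.FTT
Step 3: 4 trees catch fire, 7 burn out
  ..FTTT
  ...FTT
  ....FT
  .....T
  ....FT

..FTTT
...FTT
....FT
.....T
....FT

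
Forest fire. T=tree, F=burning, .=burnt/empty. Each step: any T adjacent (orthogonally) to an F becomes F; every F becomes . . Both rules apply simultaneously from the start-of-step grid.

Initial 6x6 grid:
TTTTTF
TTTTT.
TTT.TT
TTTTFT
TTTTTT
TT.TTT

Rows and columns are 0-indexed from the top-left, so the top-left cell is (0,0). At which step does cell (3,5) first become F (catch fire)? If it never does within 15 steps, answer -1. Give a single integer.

Step 1: cell (3,5)='F' (+5 fires, +2 burnt)
  -> target ignites at step 1
Step 2: cell (3,5)='.' (+7 fires, +5 burnt)
Step 3: cell (3,5)='.' (+7 fires, +7 burnt)
Step 4: cell (3,5)='.' (+5 fires, +7 burnt)
Step 5: cell (3,5)='.' (+5 fires, +5 burnt)
Step 6: cell (3,5)='.' (+2 fires, +5 burnt)
Step 7: cell (3,5)='.' (+0 fires, +2 burnt)
  fire out at step 7

1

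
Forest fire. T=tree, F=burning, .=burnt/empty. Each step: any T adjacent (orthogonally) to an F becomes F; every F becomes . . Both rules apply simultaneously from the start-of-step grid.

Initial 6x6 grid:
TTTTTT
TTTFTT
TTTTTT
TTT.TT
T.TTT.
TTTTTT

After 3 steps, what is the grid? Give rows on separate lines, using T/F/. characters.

Step 1: 4 trees catch fire, 1 burn out
  TTTFTT
  TTF.FT
  TTTFTT
  TTT.TT
  T.TTT.
  TTTTTT
Step 2: 6 trees catch fire, 4 burn out
  TTF.FT
  TF...F
  TTF.FT
  TTT.TT
  T.TTT.
  TTTTTT
Step 3: 7 trees catch fire, 6 burn out
  TF...F
  F.....
  TF...F
  TTF.FT
  T.TTT.
  TTTTTT

TF...F
F.....
TF...F
TTF.FT
T.TTT.
TTTTTT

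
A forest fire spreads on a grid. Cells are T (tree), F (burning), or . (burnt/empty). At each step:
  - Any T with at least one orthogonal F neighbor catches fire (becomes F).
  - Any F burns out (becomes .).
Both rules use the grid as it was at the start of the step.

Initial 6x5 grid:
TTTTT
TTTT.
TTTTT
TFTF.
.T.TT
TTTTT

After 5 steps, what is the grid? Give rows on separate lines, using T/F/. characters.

Step 1: 6 trees catch fire, 2 burn out
  TTTTT
  TTTT.
  TFTFT
  F.F..
  .F.FT
  TTTTT
Step 2: 8 trees catch fire, 6 burn out
  TTTTT
  TFTF.
  F.F.F
  .....
  ....F
  TFTFT
Step 3: 7 trees catch fire, 8 burn out
  TFTFT
  F.F..
  .....
  .....
  .....
  F.F.F
Step 4: 3 trees catch fire, 7 burn out
  F.F.F
  .....
  .....
  .....
  .....
  .....
Step 5: 0 trees catch fire, 3 burn out
  .....
  .....
  .....
  .....
  .....
  .....

.....
.....
.....
.....
.....
.....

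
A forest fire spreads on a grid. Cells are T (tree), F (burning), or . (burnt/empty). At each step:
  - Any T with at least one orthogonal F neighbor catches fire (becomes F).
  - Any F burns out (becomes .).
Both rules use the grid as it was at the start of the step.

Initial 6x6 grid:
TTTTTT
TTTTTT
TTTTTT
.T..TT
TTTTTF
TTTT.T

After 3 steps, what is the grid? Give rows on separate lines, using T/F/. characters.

Step 1: 3 trees catch fire, 1 burn out
  TTTTTT
  TTTTTT
  TTTTTT
  .T..TF
  TTTTF.
  TTTT.F
Step 2: 3 trees catch fire, 3 burn out
  TTTTTT
  TTTTTT
  TTTTTF
  .T..F.
  TTTF..
  TTTT..
Step 3: 4 trees catch fire, 3 burn out
  TTTTTT
  TTTTTF
  TTTTF.
  .T....
  TTF...
  TTTF..

TTTTTT
TTTTTF
TTTTF.
.T....
TTF...
TTTF..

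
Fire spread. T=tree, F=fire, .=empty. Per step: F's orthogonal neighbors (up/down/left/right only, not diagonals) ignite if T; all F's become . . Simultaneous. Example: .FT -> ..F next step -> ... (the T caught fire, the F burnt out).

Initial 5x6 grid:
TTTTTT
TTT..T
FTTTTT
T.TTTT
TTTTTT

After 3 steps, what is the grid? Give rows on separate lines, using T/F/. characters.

Step 1: 3 trees catch fire, 1 burn out
  TTTTTT
  FTT..T
  .FTTTT
  F.TTTT
  TTTTTT
Step 2: 4 trees catch fire, 3 burn out
  FTTTTT
  .FT..T
  ..FTTT
  ..TTTT
  FTTTTT
Step 3: 5 trees catch fire, 4 burn out
  .FTTTT
  ..F..T
  ...FTT
  ..FTTT
  .FTTTT

.FTTTT
..F..T
...FTT
..FTTT
.FTTTT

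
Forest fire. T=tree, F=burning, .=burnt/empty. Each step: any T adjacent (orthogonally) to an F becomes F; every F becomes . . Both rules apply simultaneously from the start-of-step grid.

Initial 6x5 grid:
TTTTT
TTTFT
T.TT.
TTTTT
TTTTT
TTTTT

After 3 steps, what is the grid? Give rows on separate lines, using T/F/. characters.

Step 1: 4 trees catch fire, 1 burn out
  TTTFT
  TTF.F
  T.TF.
  TTTTT
  TTTTT
  TTTTT
Step 2: 5 trees catch fire, 4 burn out
  TTF.F
  TF...
  T.F..
  TTTFT
  TTTTT
  TTTTT
Step 3: 5 trees catch fire, 5 burn out
  TF...
  F....
  T....
  TTF.F
  TTTFT
  TTTTT

TF...
F....
T....
TTF.F
TTTFT
TTTTT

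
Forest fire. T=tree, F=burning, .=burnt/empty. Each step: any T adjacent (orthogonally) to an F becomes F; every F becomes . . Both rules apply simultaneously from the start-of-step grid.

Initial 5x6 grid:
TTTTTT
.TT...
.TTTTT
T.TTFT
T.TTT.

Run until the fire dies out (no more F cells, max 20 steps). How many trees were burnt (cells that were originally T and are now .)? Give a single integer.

Step 1: +4 fires, +1 burnt (F count now 4)
Step 2: +4 fires, +4 burnt (F count now 4)
Step 3: +2 fires, +4 burnt (F count now 2)
Step 4: +2 fires, +2 burnt (F count now 2)
Step 5: +2 fires, +2 burnt (F count now 2)
Step 6: +2 fires, +2 burnt (F count now 2)
Step 7: +2 fires, +2 burnt (F count now 2)
Step 8: +1 fires, +2 burnt (F count now 1)
Step 9: +0 fires, +1 burnt (F count now 0)
Fire out after step 9
Initially T: 21, now '.': 28
Total burnt (originally-T cells now '.'): 19

Answer: 19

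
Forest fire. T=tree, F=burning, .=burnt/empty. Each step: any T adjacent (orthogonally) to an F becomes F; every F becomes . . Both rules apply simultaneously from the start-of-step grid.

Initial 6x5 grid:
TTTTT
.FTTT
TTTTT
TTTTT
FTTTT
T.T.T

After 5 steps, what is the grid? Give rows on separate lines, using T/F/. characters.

Step 1: 6 trees catch fire, 2 burn out
  TFTTT
  ..FTT
  TFTTT
  FTTTT
  .FTTT
  F.T.T
Step 2: 7 trees catch fire, 6 burn out
  F.FTT
  ...FT
  F.FTT
  .FTTT
  ..FTT
  ..T.T
Step 3: 6 trees catch fire, 7 burn out
  ...FT
  ....F
  ...FT
  ..FTT
  ...FT
  ..F.T
Step 4: 4 trees catch fire, 6 burn out
  ....F
  .....
  ....F
  ...FT
  ....F
  ....T
Step 5: 2 trees catch fire, 4 burn out
  .....
  .....
  .....
  ....F
  .....
  ....F

.....
.....
.....
....F
.....
....F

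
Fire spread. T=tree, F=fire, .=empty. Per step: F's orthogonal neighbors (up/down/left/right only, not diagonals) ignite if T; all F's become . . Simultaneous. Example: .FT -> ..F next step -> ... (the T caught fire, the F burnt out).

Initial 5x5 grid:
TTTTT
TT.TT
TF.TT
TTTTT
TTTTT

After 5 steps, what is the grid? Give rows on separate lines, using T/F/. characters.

Step 1: 3 trees catch fire, 1 burn out
  TTTTT
  TF.TT
  F..TT
  TFTTT
  TTTTT
Step 2: 5 trees catch fire, 3 burn out
  TFTTT
  F..TT
  ...TT
  F.FTT
  TFTTT
Step 3: 5 trees catch fire, 5 burn out
  F.FTT
  ...TT
  ...TT
  ...FT
  F.FTT
Step 4: 4 trees catch fire, 5 burn out
  ...FT
  ...TT
  ...FT
  ....F
  ...FT
Step 5: 4 trees catch fire, 4 burn out
  ....F
  ...FT
  ....F
  .....
  ....F

....F
...FT
....F
.....
....F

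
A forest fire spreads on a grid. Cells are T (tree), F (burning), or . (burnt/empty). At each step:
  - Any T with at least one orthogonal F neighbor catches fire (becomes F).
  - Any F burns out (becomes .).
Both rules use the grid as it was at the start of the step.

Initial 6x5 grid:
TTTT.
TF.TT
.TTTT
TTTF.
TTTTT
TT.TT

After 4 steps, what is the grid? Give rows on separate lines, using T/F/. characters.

Step 1: 6 trees catch fire, 2 burn out
  TFTT.
  F..TT
  .FTFT
  TTF..
  TTTFT
  TT.TT
Step 2: 9 trees catch fire, 6 burn out
  F.FT.
  ...FT
  ..F.F
  TF...
  TTF.F
  TT.FT
Step 3: 5 trees catch fire, 9 burn out
  ...F.
  ....F
  .....
  F....
  TF...
  TT..F
Step 4: 2 trees catch fire, 5 burn out
  .....
  .....
  .....
  .....
  F....
  TF...

.....
.....
.....
.....
F....
TF...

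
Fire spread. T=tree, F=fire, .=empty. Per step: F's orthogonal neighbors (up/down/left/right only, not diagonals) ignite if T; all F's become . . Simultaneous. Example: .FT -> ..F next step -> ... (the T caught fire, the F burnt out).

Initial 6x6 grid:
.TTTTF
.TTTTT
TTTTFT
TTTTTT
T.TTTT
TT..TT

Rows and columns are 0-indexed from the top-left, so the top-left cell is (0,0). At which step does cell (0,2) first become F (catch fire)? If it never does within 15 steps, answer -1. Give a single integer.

Step 1: cell (0,2)='T' (+6 fires, +2 burnt)
Step 2: cell (0,2)='T' (+6 fires, +6 burnt)
Step 3: cell (0,2)='F' (+7 fires, +6 burnt)
  -> target ignites at step 3
Step 4: cell (0,2)='.' (+6 fires, +7 burnt)
Step 5: cell (0,2)='.' (+1 fires, +6 burnt)
Step 6: cell (0,2)='.' (+1 fires, +1 burnt)
Step 7: cell (0,2)='.' (+1 fires, +1 burnt)
Step 8: cell (0,2)='.' (+1 fires, +1 burnt)
Step 9: cell (0,2)='.' (+0 fires, +1 burnt)
  fire out at step 9

3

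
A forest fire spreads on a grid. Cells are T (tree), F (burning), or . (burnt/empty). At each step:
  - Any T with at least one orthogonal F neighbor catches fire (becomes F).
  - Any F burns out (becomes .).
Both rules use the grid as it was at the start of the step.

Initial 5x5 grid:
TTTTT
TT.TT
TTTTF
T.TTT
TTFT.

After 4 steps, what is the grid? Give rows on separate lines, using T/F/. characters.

Step 1: 6 trees catch fire, 2 burn out
  TTTTT
  TT.TF
  TTTF.
  T.FTF
  TF.F.
Step 2: 5 trees catch fire, 6 burn out
  TTTTF
  TT.F.
  TTF..
  T..F.
  F....
Step 3: 3 trees catch fire, 5 burn out
  TTTF.
  TT...
  TF...
  F....
  .....
Step 4: 3 trees catch fire, 3 burn out
  TTF..
  TF...
  F....
  .....
  .....

TTF..
TF...
F....
.....
.....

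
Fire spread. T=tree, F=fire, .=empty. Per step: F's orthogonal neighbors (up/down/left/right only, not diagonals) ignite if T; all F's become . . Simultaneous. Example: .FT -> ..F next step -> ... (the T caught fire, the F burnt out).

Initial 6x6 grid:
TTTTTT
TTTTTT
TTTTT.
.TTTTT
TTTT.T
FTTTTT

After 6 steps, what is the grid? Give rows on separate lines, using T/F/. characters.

Step 1: 2 trees catch fire, 1 burn out
  TTTTTT
  TTTTTT
  TTTTT.
  .TTTTT
  FTTT.T
  .FTTTT
Step 2: 2 trees catch fire, 2 burn out
  TTTTTT
  TTTTTT
  TTTTT.
  .TTTTT
  .FTT.T
  ..FTTT
Step 3: 3 trees catch fire, 2 burn out
  TTTTTT
  TTTTTT
  TTTTT.
  .FTTTT
  ..FT.T
  ...FTT
Step 4: 4 trees catch fire, 3 burn out
  TTTTTT
  TTTTTT
  TFTTT.
  ..FTTT
  ...F.T
  ....FT
Step 5: 5 trees catch fire, 4 burn out
  TTTTTT
  TFTTTT
  F.FTT.
  ...FTT
  .....T
  .....F
Step 6: 6 trees catch fire, 5 burn out
  TFTTTT
  F.FTTT
  ...FT.
  ....FT
  .....F
  ......

TFTTTT
F.FTTT
...FT.
....FT
.....F
......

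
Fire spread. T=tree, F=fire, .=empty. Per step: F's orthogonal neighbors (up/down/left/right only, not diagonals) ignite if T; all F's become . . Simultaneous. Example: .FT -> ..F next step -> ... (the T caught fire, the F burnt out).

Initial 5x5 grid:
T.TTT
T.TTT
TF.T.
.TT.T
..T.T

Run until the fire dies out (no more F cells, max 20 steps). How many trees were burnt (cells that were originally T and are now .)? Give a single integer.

Step 1: +2 fires, +1 burnt (F count now 2)
Step 2: +2 fires, +2 burnt (F count now 2)
Step 3: +2 fires, +2 burnt (F count now 2)
Step 4: +0 fires, +2 burnt (F count now 0)
Fire out after step 4
Initially T: 15, now '.': 16
Total burnt (originally-T cells now '.'): 6

Answer: 6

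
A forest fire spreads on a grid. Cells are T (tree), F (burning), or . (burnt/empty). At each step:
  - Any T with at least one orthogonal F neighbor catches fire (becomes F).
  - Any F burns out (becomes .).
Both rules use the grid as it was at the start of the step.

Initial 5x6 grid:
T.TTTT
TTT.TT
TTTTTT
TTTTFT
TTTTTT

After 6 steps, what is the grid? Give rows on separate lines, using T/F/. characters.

Step 1: 4 trees catch fire, 1 burn out
  T.TTTT
  TTT.TT
  TTTTFT
  TTTF.F
  TTTTFT
Step 2: 6 trees catch fire, 4 burn out
  T.TTTT
  TTT.FT
  TTTF.F
  TTF...
  TTTF.F
Step 3: 5 trees catch fire, 6 burn out
  T.TTFT
  TTT..F
  TTF...
  TF....
  TTF...
Step 4: 6 trees catch fire, 5 burn out
  T.TF.F
  TTF...
  TF....
  F.....
  TF....
Step 5: 4 trees catch fire, 6 burn out
  T.F...
  TF....
  F.....
  ......
  F.....
Step 6: 1 trees catch fire, 4 burn out
  T.....
  F.....
  ......
  ......
  ......

T.....
F.....
......
......
......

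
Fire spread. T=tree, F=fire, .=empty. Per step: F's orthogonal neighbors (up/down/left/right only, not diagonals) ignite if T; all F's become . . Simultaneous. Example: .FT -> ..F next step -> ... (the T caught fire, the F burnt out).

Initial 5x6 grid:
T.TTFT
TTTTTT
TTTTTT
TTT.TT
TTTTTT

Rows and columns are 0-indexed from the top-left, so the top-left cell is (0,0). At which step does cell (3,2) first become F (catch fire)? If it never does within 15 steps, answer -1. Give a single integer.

Step 1: cell (3,2)='T' (+3 fires, +1 burnt)
Step 2: cell (3,2)='T' (+4 fires, +3 burnt)
Step 3: cell (3,2)='T' (+4 fires, +4 burnt)
Step 4: cell (3,2)='T' (+4 fires, +4 burnt)
Step 5: cell (3,2)='F' (+5 fires, +4 burnt)
  -> target ignites at step 5
Step 6: cell (3,2)='.' (+4 fires, +5 burnt)
Step 7: cell (3,2)='.' (+2 fires, +4 burnt)
Step 8: cell (3,2)='.' (+1 fires, +2 burnt)
Step 9: cell (3,2)='.' (+0 fires, +1 burnt)
  fire out at step 9

5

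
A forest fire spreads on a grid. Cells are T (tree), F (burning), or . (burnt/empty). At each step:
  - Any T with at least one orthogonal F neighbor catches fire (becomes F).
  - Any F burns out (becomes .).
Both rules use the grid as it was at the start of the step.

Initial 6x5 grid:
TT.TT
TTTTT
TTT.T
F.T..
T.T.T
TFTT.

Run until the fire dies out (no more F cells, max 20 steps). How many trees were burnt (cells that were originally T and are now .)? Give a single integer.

Step 1: +4 fires, +2 burnt (F count now 4)
Step 2: +4 fires, +4 burnt (F count now 4)
Step 3: +4 fires, +4 burnt (F count now 4)
Step 4: +2 fires, +4 burnt (F count now 2)
Step 5: +1 fires, +2 burnt (F count now 1)
Step 6: +2 fires, +1 burnt (F count now 2)
Step 7: +2 fires, +2 burnt (F count now 2)
Step 8: +0 fires, +2 burnt (F count now 0)
Fire out after step 8
Initially T: 20, now '.': 29
Total burnt (originally-T cells now '.'): 19

Answer: 19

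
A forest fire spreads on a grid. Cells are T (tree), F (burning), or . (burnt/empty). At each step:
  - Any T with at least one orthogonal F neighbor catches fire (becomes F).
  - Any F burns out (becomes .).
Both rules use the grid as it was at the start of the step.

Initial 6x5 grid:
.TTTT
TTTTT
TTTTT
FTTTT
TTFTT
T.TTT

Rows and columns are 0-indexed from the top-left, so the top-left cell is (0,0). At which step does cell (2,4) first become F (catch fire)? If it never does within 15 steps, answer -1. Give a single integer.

Step 1: cell (2,4)='T' (+7 fires, +2 burnt)
Step 2: cell (2,4)='T' (+7 fires, +7 burnt)
Step 3: cell (2,4)='T' (+5 fires, +7 burnt)
Step 4: cell (2,4)='F' (+4 fires, +5 burnt)
  -> target ignites at step 4
Step 5: cell (2,4)='.' (+2 fires, +4 burnt)
Step 6: cell (2,4)='.' (+1 fires, +2 burnt)
Step 7: cell (2,4)='.' (+0 fires, +1 burnt)
  fire out at step 7

4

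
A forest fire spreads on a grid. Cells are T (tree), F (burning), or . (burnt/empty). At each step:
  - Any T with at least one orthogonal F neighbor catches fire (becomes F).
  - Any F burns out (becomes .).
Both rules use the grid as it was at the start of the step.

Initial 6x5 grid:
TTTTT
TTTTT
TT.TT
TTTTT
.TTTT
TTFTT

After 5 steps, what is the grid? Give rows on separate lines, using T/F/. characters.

Step 1: 3 trees catch fire, 1 burn out
  TTTTT
  TTTTT
  TT.TT
  TTTTT
  .TFTT
  TF.FT
Step 2: 5 trees catch fire, 3 burn out
  TTTTT
  TTTTT
  TT.TT
  TTFTT
  .F.FT
  F...F
Step 3: 3 trees catch fire, 5 burn out
  TTTTT
  TTTTT
  TT.TT
  TF.FT
  ....F
  .....
Step 4: 4 trees catch fire, 3 burn out
  TTTTT
  TTTTT
  TF.FT
  F...F
  .....
  .....
Step 5: 4 trees catch fire, 4 burn out
  TTTTT
  TFTFT
  F...F
  .....
  .....
  .....

TTTTT
TFTFT
F...F
.....
.....
.....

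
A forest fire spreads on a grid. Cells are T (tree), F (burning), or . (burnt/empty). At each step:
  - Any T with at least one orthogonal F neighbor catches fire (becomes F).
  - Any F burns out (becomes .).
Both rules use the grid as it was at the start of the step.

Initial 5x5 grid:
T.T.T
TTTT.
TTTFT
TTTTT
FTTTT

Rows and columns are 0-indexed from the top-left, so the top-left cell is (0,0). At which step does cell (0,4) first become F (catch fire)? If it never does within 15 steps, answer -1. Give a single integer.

Step 1: cell (0,4)='T' (+6 fires, +2 burnt)
Step 2: cell (0,4)='T' (+8 fires, +6 burnt)
Step 3: cell (0,4)='T' (+4 fires, +8 burnt)
Step 4: cell (0,4)='T' (+1 fires, +4 burnt)
Step 5: cell (0,4)='T' (+0 fires, +1 burnt)
  fire out at step 5
Target never catches fire within 15 steps

-1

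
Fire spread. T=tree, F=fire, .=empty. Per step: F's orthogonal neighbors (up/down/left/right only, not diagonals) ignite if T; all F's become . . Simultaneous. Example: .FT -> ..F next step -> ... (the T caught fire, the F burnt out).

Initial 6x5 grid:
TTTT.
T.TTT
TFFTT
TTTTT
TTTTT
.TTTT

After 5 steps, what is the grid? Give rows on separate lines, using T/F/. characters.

Step 1: 5 trees catch fire, 2 burn out
  TTTT.
  T.FTT
  F..FT
  TFFTT
  TTTTT
  .TTTT
Step 2: 8 trees catch fire, 5 burn out
  TTFT.
  F..FT
  ....F
  F..FT
  TFFTT
  .TTTT
Step 3: 9 trees catch fire, 8 burn out
  FF.F.
  ....F
  .....
  ....F
  F..FT
  .FFTT
Step 4: 2 trees catch fire, 9 burn out
  .....
  .....
  .....
  .....
  ....F
  ...FT
Step 5: 1 trees catch fire, 2 burn out
  .....
  .....
  .....
  .....
  .....
  ....F

.....
.....
.....
.....
.....
....F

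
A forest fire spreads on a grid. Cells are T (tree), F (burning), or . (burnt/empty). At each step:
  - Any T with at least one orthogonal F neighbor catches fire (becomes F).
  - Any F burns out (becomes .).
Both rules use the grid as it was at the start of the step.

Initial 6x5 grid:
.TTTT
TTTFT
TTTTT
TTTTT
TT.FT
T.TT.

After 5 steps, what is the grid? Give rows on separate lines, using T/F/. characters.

Step 1: 7 trees catch fire, 2 burn out
  .TTFT
  TTF.F
  TTTFT
  TTTFT
  TT..F
  T.TF.
Step 2: 8 trees catch fire, 7 burn out
  .TF.F
  TF...
  TTF.F
  TTF.F
  TT...
  T.F..
Step 3: 4 trees catch fire, 8 burn out
  .F...
  F....
  TF...
  TF...
  TT...
  T....
Step 4: 3 trees catch fire, 4 burn out
  .....
  .....
  F....
  F....
  TF...
  T....
Step 5: 1 trees catch fire, 3 burn out
  .....
  .....
  .....
  .....
  F....
  T....

.....
.....
.....
.....
F....
T....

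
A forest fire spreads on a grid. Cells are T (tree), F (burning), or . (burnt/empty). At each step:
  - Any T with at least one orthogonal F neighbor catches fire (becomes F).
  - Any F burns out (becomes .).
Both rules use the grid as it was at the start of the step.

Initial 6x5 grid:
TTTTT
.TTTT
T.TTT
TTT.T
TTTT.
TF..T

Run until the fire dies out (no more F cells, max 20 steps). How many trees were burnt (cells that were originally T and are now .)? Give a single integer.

Answer: 22

Derivation:
Step 1: +2 fires, +1 burnt (F count now 2)
Step 2: +3 fires, +2 burnt (F count now 3)
Step 3: +3 fires, +3 burnt (F count now 3)
Step 4: +2 fires, +3 burnt (F count now 2)
Step 5: +2 fires, +2 burnt (F count now 2)
Step 6: +4 fires, +2 burnt (F count now 4)
Step 7: +4 fires, +4 burnt (F count now 4)
Step 8: +2 fires, +4 burnt (F count now 2)
Step 9: +0 fires, +2 burnt (F count now 0)
Fire out after step 9
Initially T: 23, now '.': 29
Total burnt (originally-T cells now '.'): 22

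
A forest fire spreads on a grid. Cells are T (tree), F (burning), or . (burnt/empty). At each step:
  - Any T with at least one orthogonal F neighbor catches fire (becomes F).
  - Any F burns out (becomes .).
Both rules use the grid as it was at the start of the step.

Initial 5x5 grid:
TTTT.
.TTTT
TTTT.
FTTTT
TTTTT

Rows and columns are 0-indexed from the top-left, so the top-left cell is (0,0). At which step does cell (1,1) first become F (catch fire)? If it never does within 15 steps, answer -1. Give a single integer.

Step 1: cell (1,1)='T' (+3 fires, +1 burnt)
Step 2: cell (1,1)='T' (+3 fires, +3 burnt)
Step 3: cell (1,1)='F' (+4 fires, +3 burnt)
  -> target ignites at step 3
Step 4: cell (1,1)='.' (+5 fires, +4 burnt)
Step 5: cell (1,1)='.' (+4 fires, +5 burnt)
Step 6: cell (1,1)='.' (+2 fires, +4 burnt)
Step 7: cell (1,1)='.' (+0 fires, +2 burnt)
  fire out at step 7

3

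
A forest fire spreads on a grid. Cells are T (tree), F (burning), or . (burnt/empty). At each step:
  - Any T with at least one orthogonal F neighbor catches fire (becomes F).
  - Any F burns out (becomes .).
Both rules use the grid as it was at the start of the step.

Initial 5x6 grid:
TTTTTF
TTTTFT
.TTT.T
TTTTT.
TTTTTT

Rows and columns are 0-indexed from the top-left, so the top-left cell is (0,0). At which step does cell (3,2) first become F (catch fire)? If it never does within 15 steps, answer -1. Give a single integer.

Step 1: cell (3,2)='T' (+3 fires, +2 burnt)
Step 2: cell (3,2)='T' (+4 fires, +3 burnt)
Step 3: cell (3,2)='T' (+4 fires, +4 burnt)
Step 4: cell (3,2)='F' (+6 fires, +4 burnt)
  -> target ignites at step 4
Step 5: cell (3,2)='.' (+4 fires, +6 burnt)
Step 6: cell (3,2)='.' (+3 fires, +4 burnt)
Step 7: cell (3,2)='.' (+1 fires, +3 burnt)
Step 8: cell (3,2)='.' (+0 fires, +1 burnt)
  fire out at step 8

4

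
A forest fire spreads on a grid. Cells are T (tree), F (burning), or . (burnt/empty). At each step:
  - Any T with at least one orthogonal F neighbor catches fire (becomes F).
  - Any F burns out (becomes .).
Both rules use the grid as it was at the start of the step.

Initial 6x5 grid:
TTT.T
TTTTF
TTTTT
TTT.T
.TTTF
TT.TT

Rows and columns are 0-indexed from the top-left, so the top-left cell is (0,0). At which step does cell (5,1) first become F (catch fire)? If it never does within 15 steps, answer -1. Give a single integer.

Step 1: cell (5,1)='T' (+6 fires, +2 burnt)
Step 2: cell (5,1)='T' (+4 fires, +6 burnt)
Step 3: cell (5,1)='T' (+5 fires, +4 burnt)
Step 4: cell (5,1)='F' (+5 fires, +5 burnt)
  -> target ignites at step 4
Step 5: cell (5,1)='.' (+4 fires, +5 burnt)
Step 6: cell (5,1)='.' (+0 fires, +4 burnt)
  fire out at step 6

4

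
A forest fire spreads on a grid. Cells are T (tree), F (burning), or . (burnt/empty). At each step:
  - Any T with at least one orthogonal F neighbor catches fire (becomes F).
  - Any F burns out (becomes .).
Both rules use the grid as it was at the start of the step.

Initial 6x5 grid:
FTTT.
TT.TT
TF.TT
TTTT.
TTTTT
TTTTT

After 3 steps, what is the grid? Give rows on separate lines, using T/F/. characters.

Step 1: 5 trees catch fire, 2 burn out
  .FTT.
  FF.TT
  F..TT
  TFTT.
  TTTTT
  TTTTT
Step 2: 4 trees catch fire, 5 burn out
  ..FT.
  ...TT
  ...TT
  F.FT.
  TFTTT
  TTTTT
Step 3: 5 trees catch fire, 4 burn out
  ...F.
  ...TT
  ...TT
  ...F.
  F.FTT
  TFTTT

...F.
...TT
...TT
...F.
F.FTT
TFTTT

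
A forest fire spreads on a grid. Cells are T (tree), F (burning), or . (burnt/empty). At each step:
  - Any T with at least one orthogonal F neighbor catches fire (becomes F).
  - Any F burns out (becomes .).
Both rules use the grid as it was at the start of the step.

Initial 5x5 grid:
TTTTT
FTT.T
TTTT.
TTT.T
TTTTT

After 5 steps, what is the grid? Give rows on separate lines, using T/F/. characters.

Step 1: 3 trees catch fire, 1 burn out
  FTTTT
  .FT.T
  FTTT.
  TTT.T
  TTTTT
Step 2: 4 trees catch fire, 3 burn out
  .FTTT
  ..F.T
  .FTT.
  FTT.T
  TTTTT
Step 3: 4 trees catch fire, 4 burn out
  ..FTT
  ....T
  ..FT.
  .FT.T
  FTTTT
Step 4: 4 trees catch fire, 4 burn out
  ...FT
  ....T
  ...F.
  ..F.T
  .FTTT
Step 5: 2 trees catch fire, 4 burn out
  ....F
  ....T
  .....
  ....T
  ..FTT

....F
....T
.....
....T
..FTT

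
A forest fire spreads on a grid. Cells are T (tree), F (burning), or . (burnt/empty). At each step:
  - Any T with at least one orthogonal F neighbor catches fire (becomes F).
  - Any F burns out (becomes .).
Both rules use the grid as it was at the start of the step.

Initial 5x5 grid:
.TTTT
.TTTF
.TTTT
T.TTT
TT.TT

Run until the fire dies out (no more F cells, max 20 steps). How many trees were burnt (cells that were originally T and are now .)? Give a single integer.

Answer: 16

Derivation:
Step 1: +3 fires, +1 burnt (F count now 3)
Step 2: +4 fires, +3 burnt (F count now 4)
Step 3: +5 fires, +4 burnt (F count now 5)
Step 4: +4 fires, +5 burnt (F count now 4)
Step 5: +0 fires, +4 burnt (F count now 0)
Fire out after step 5
Initially T: 19, now '.': 22
Total burnt (originally-T cells now '.'): 16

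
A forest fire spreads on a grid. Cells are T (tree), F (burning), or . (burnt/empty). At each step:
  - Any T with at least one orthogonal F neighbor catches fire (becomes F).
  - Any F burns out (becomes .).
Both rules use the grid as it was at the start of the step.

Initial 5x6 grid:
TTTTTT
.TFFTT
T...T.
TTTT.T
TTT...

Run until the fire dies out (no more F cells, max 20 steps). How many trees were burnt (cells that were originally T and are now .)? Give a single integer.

Step 1: +4 fires, +2 burnt (F count now 4)
Step 2: +4 fires, +4 burnt (F count now 4)
Step 3: +2 fires, +4 burnt (F count now 2)
Step 4: +0 fires, +2 burnt (F count now 0)
Fire out after step 4
Initially T: 19, now '.': 21
Total burnt (originally-T cells now '.'): 10

Answer: 10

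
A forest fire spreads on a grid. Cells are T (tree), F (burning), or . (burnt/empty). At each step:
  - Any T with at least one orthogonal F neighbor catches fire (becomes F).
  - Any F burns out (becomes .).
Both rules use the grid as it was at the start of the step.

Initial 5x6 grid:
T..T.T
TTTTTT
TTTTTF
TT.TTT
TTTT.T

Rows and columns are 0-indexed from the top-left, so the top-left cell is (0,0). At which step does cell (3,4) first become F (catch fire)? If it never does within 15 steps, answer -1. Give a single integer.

Step 1: cell (3,4)='T' (+3 fires, +1 burnt)
Step 2: cell (3,4)='F' (+5 fires, +3 burnt)
  -> target ignites at step 2
Step 3: cell (3,4)='.' (+3 fires, +5 burnt)
Step 4: cell (3,4)='.' (+4 fires, +3 burnt)
Step 5: cell (3,4)='.' (+4 fires, +4 burnt)
Step 6: cell (3,4)='.' (+3 fires, +4 burnt)
Step 7: cell (3,4)='.' (+2 fires, +3 burnt)
Step 8: cell (3,4)='.' (+0 fires, +2 burnt)
  fire out at step 8

2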